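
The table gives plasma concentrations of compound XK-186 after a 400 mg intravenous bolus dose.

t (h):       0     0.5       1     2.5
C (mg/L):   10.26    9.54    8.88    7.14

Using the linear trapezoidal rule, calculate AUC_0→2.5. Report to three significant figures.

Trapezoidal AUC_0→2.5:
  [0→0.5]: (10.26+9.54)/2 × 0.5 = 4.95
  [0.5→1]: (9.54+8.88)/2 × 0.5 = 4.605
  [1→2.5]: (8.88+7.14)/2 × 1.5 = 12.015
  Sum = 21.57 mg/L·h

AUC = 21.6 mg/L·h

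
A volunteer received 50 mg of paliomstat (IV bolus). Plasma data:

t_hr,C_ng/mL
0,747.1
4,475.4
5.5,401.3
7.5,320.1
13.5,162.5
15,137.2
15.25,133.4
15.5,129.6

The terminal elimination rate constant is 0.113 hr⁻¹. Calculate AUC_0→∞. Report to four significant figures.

Trapezoidal AUC_0→15.5:
  [0→4]: (747.1+475.4)/2 × 4 = 2445.0
  [4→5.5]: (475.4+401.3)/2 × 1.5 = 657.525
  [5.5→7.5]: (401.3+320.1)/2 × 2 = 721.4
  [7.5→13.5]: (320.1+162.5)/2 × 6 = 1447.8
  [13.5→15]: (162.5+137.2)/2 × 1.5 = 224.775
  [15→15.25]: (137.2+133.4)/2 × 0.25 = 33.825
  [15.25→15.5]: (133.4+129.6)/2 × 0.25 = 32.875
  Sum = 5563.2 ng/mL·hr
Extrapolated tail: C_last / k_e = 129.6 / 0.113 = 1146.903
AUC_0→∞ = 5563.2 + 1146.903 = 6710.103 ng/mL·hr

AUC = 6710 ng/mL·hr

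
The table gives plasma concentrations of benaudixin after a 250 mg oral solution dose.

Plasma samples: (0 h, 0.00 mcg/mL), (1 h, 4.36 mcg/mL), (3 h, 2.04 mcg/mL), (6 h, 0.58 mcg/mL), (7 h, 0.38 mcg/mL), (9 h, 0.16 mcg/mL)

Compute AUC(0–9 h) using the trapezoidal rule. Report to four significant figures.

AUC = 13.53 mcg/mL·h

Trapezoidal AUC_0→9:
  [0→1]: (0.00+4.36)/2 × 1 = 2.18
  [1→3]: (4.36+2.04)/2 × 2 = 6.4
  [3→6]: (2.04+0.58)/2 × 3 = 3.93
  [6→7]: (0.58+0.38)/2 × 1 = 0.48
  [7→9]: (0.38+0.16)/2 × 2 = 0.54
  Sum = 13.53 mcg/mL·h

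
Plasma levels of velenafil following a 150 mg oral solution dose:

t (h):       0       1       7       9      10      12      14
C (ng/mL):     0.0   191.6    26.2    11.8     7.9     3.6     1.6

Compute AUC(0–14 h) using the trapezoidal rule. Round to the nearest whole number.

Trapezoidal AUC_0→14:
  [0→1]: (0.0+191.6)/2 × 1 = 95.8
  [1→7]: (191.6+26.2)/2 × 6 = 653.4
  [7→9]: (26.2+11.8)/2 × 2 = 38.0
  [9→10]: (11.8+7.9)/2 × 1 = 9.85
  [10→12]: (7.9+3.6)/2 × 2 = 11.5
  [12→14]: (3.6+1.6)/2 × 2 = 5.2
  Sum = 813.75 ng/mL·h

AUC = 814 ng/mL·h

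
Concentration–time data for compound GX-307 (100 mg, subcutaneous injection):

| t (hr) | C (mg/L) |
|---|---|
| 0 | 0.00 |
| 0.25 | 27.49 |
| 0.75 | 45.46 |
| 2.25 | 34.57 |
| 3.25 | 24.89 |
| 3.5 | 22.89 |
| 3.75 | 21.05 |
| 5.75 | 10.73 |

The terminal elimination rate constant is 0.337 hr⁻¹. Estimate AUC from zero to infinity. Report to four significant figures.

AUC = 186.5 mg/L·hr

Trapezoidal AUC_0→5.75:
  [0→0.25]: (0.00+27.49)/2 × 0.25 = 3.43625
  [0.25→0.75]: (27.49+45.46)/2 × 0.5 = 18.2375
  [0.75→2.25]: (45.46+34.57)/2 × 1.5 = 60.0225
  [2.25→3.25]: (34.57+24.89)/2 × 1 = 29.73
  [3.25→3.5]: (24.89+22.89)/2 × 0.25 = 5.9725
  [3.5→3.75]: (22.89+21.05)/2 × 0.25 = 5.4925
  [3.75→5.75]: (21.05+10.73)/2 × 2 = 31.78
  Sum = 154.67125 mg/L·hr
Extrapolated tail: C_last / k_e = 10.73 / 0.337 = 31.840
AUC_0→∞ = 154.67125 + 31.840 = 186.51125 mg/L·hr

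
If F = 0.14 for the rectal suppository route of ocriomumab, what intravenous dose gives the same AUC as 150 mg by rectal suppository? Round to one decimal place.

Systemic exposure from an extravascular dose = F × D_ev, so the equivalent IV dose is F × D_ev.
D_iv = F × D_ev = 0.14 × 150 = 21 mg

D_iv = 21.0 mg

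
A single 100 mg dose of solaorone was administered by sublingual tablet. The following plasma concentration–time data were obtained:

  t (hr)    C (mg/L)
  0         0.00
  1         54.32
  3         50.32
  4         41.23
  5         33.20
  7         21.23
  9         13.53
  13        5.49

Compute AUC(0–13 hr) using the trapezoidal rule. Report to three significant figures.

AUC = 342 mg/L·hr

Trapezoidal AUC_0→13:
  [0→1]: (0.00+54.32)/2 × 1 = 27.16
  [1→3]: (54.32+50.32)/2 × 2 = 104.64
  [3→4]: (50.32+41.23)/2 × 1 = 45.775
  [4→5]: (41.23+33.20)/2 × 1 = 37.215
  [5→7]: (33.20+21.23)/2 × 2 = 54.43
  [7→9]: (21.23+13.53)/2 × 2 = 34.76
  [9→13]: (13.53+5.49)/2 × 4 = 38.04
  Sum = 342.02 mg/L·hr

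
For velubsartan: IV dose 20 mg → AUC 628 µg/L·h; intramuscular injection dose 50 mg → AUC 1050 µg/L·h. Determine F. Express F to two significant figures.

F = (AUC_ev / D_ev) / (AUC_iv / D_iv)
  = (1050/50) / (628/20)
  = 21 / 31.4 = 0.6688

F = 0.67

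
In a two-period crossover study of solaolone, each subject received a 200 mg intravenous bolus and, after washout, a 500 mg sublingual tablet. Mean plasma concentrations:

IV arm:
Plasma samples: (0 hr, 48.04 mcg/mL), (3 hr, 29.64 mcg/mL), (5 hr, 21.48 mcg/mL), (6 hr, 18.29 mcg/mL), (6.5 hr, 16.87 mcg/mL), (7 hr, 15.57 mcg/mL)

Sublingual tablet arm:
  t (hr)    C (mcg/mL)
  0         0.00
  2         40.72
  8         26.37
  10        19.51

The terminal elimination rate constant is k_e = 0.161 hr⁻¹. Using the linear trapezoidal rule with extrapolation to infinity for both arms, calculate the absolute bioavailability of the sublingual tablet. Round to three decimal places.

Trapezoidal AUC_0→7 (IV):
  [0→3]: (48.04+29.64)/2 × 3 = 116.52
  [3→5]: (29.64+21.48)/2 × 2 = 51.12
  [5→6]: (21.48+18.29)/2 × 1 = 19.885
  [6→6.5]: (18.29+16.87)/2 × 0.5 = 8.79
  [6.5→7]: (16.87+15.57)/2 × 0.5 = 8.11
  Sum = 204.425 mcg/mL·hr
IV tail: 15.57/0.161 = 96.708; AUC_iv,0→∞ = 204.425 + 96.708 = 301.133 mcg/mL·hr
Trapezoidal AUC_0→10 (sublingual tablet):
  [0→2]: (0.00+40.72)/2 × 2 = 40.72
  [2→8]: (40.72+26.37)/2 × 6 = 201.27
  [8→10]: (26.37+19.51)/2 × 2 = 45.88
  Sum = 287.87 mcg/mL·hr
sublingual tablet tail: 19.51/0.161 = 121.180; AUC_ev,0→∞ = 287.87 + 121.180 = 409.05 mcg/mL·hr
F = (AUC_ev/D_ev)/(AUC_iv/D_iv) = (409.05/500)/(301.133/200) = 0.8181/1.505665 = 0.5433

F = 0.543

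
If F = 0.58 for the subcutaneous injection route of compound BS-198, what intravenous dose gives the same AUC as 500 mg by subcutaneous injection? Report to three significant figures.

D_iv = 290 mg

Systemic exposure from an extravascular dose = F × D_ev, so the equivalent IV dose is F × D_ev.
D_iv = F × D_ev = 0.58 × 500 = 290 mg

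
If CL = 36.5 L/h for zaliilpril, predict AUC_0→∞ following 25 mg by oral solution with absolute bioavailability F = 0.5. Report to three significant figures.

AUC_0→∞ = F × Dose / CL
        = 0.5 × 25 / 36.5 = 0.342466 mg/L·h

AUC = 0.342 mg/L·h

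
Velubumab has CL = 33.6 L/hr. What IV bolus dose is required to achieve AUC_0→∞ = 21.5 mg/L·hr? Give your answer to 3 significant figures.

Dose = 722 mg

Dose_iv = CL × AUC_0→∞
     = 33.6 × 21.5 = 722.4 mg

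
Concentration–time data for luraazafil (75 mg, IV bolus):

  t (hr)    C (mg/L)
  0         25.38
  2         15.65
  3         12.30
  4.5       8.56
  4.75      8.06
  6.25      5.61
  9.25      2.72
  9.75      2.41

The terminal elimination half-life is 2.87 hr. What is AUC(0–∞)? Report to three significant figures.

AUC = 107 mg/L·hr

Trapezoidal AUC_0→9.75:
  [0→2]: (25.38+15.65)/2 × 2 = 41.03
  [2→3]: (15.65+12.30)/2 × 1 = 13.975
  [3→4.5]: (12.30+8.56)/2 × 1.5 = 15.645
  [4.5→4.75]: (8.56+8.06)/2 × 0.25 = 2.0775
  [4.75→6.25]: (8.06+5.61)/2 × 1.5 = 10.2525
  [6.25→9.25]: (5.61+2.72)/2 × 3 = 12.495
  [9.25→9.75]: (2.72+2.41)/2 × 0.5 = 1.2825
  Sum = 96.7575 mg/L·hr
k_e = ln2 / t½ = 0.693147 / 2.87 = 0.2415 hr^-1
Extrapolated tail: C_last / k_e = 2.41 / 0.2415 = 9.979
AUC_0→∞ = 96.7575 + 9.979 = 106.7365 mg/L·hr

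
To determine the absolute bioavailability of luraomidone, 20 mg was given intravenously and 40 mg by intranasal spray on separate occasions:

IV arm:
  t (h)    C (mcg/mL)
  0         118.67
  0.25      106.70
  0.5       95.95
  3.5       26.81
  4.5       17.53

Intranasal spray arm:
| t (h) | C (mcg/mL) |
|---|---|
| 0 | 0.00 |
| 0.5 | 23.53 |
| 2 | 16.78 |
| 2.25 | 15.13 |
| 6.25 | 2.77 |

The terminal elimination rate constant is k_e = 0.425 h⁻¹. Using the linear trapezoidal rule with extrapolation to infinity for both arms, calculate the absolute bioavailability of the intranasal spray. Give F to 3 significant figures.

Trapezoidal AUC_0→4.5 (IV):
  [0→0.25]: (118.67+106.70)/2 × 0.25 = 28.17125
  [0.25→0.5]: (106.70+95.95)/2 × 0.25 = 25.33125
  [0.5→3.5]: (95.95+26.81)/2 × 3 = 184.14
  [3.5→4.5]: (26.81+17.53)/2 × 1 = 22.17
  Sum = 259.8125 mcg/mL·h
IV tail: 17.53/0.425 = 41.247; AUC_iv,0→∞ = 259.8125 + 41.247 = 301.0595 mcg/mL·h
Trapezoidal AUC_0→6.25 (intranasal spray):
  [0→0.5]: (0.00+23.53)/2 × 0.5 = 5.8825
  [0.5→2]: (23.53+16.78)/2 × 1.5 = 30.2325
  [2→2.25]: (16.78+15.13)/2 × 0.25 = 3.98875
  [2.25→6.25]: (15.13+2.77)/2 × 4 = 35.8
  Sum = 75.90375 mcg/mL·h
intranasal spray tail: 2.77/0.425 = 6.518; AUC_ev,0→∞ = 75.90375 + 6.518 = 82.42175 mcg/mL·h
F = (AUC_ev/D_ev)/(AUC_iv/D_iv) = (82.42175/40)/(301.0595/20) = 2.06054/15.052975 = 0.1369

F = 0.137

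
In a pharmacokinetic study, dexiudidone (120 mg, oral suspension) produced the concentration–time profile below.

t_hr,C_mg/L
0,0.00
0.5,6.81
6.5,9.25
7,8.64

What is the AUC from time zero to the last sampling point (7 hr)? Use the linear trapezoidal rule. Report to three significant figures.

Trapezoidal AUC_0→7:
  [0→0.5]: (0.00+6.81)/2 × 0.5 = 1.7025
  [0.5→6.5]: (6.81+9.25)/2 × 6 = 48.18
  [6.5→7]: (9.25+8.64)/2 × 0.5 = 4.4725
  Sum = 54.355 mg/L·hr

AUC = 54.4 mg/L·hr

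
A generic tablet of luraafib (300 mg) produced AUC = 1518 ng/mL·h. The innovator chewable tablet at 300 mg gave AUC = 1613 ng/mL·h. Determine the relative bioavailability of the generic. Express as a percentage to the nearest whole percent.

F_rel = (AUC_test/D_test) / (AUC_ref/D_ref)
      = (1518/300) / (1613/300)
      = 5.06 / 5.37667 = 0.9411 = 94.11%

F_rel = 94%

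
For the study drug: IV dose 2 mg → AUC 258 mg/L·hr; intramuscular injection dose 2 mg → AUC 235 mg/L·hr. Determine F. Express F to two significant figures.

F = 0.91

F = (AUC_ev / D_ev) / (AUC_iv / D_iv)
  = (235/2) / (258/2)
  = 117.5 / 129 = 0.9109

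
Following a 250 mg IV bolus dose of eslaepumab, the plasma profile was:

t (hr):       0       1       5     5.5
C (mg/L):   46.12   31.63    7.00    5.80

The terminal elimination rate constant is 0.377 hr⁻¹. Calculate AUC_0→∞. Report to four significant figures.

AUC = 134.7 mg/L·hr

Trapezoidal AUC_0→5.5:
  [0→1]: (46.12+31.63)/2 × 1 = 38.875
  [1→5]: (31.63+7.00)/2 × 4 = 77.26
  [5→5.5]: (7.00+5.80)/2 × 0.5 = 3.2
  Sum = 119.335 mg/L·hr
Extrapolated tail: C_last / k_e = 5.80 / 0.377 = 15.385
AUC_0→∞ = 119.335 + 15.385 = 134.72 mg/L·hr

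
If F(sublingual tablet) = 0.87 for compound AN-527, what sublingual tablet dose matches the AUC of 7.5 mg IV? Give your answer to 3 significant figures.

D_sublingual = 8.62 mg

For equal systemic exposure: F × D_ev = D_iv
D_ev = D_iv / F = 7.5 / 0.87 = 8.62069 mg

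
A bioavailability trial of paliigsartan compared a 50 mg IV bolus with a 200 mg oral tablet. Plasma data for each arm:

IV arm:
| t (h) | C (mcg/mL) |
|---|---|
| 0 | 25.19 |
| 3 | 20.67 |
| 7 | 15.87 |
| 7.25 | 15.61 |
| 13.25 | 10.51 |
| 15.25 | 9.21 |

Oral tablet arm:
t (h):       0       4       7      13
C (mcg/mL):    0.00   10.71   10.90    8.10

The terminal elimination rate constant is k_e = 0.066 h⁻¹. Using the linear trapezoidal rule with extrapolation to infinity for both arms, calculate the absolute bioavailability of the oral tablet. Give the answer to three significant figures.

Trapezoidal AUC_0→15.25 (IV):
  [0→3]: (25.19+20.67)/2 × 3 = 68.79
  [3→7]: (20.67+15.87)/2 × 4 = 73.08
  [7→7.25]: (15.87+15.61)/2 × 0.25 = 3.935
  [7.25→13.25]: (15.61+10.51)/2 × 6 = 78.36
  [13.25→15.25]: (10.51+9.21)/2 × 2 = 19.72
  Sum = 243.885 mcg/mL·h
IV tail: 9.21/0.066 = 139.545; AUC_iv,0→∞ = 243.885 + 139.545 = 383.43 mcg/mL·h
Trapezoidal AUC_0→13 (oral tablet):
  [0→4]: (0.00+10.71)/2 × 4 = 21.42
  [4→7]: (10.71+10.90)/2 × 3 = 32.415
  [7→13]: (10.90+8.10)/2 × 6 = 57.0
  Sum = 110.835 mcg/mL·h
oral tablet tail: 8.10/0.066 = 122.727; AUC_ev,0→∞ = 110.835 + 122.727 = 233.562 mcg/mL·h
F = (AUC_ev/D_ev)/(AUC_iv/D_iv) = (233.562/200)/(383.43/50) = 1.16781/7.6686 = 0.1523

F = 0.152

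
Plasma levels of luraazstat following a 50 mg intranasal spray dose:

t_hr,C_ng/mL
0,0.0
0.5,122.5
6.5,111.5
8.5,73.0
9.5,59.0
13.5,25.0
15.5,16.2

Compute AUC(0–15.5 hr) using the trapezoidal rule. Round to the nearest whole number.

AUC = 1192 ng/mL·hr

Trapezoidal AUC_0→15.5:
  [0→0.5]: (0.0+122.5)/2 × 0.5 = 30.625
  [0.5→6.5]: (122.5+111.5)/2 × 6 = 702.0
  [6.5→8.5]: (111.5+73.0)/2 × 2 = 184.5
  [8.5→9.5]: (73.0+59.0)/2 × 1 = 66.0
  [9.5→13.5]: (59.0+25.0)/2 × 4 = 168.0
  [13.5→15.5]: (25.0+16.2)/2 × 2 = 41.2
  Sum = 1192.325 ng/mL·hr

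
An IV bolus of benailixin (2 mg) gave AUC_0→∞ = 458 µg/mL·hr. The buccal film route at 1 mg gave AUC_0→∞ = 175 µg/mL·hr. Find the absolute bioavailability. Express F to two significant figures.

F = 0.76

F = (AUC_ev / D_ev) / (AUC_iv / D_iv)
  = (175/1) / (458/2)
  = 175 / 229 = 0.7642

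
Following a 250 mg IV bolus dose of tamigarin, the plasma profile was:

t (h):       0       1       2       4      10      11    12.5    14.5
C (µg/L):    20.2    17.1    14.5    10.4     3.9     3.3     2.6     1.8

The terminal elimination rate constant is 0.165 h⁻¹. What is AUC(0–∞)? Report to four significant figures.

AUC = 125.6 µg/L·h

Trapezoidal AUC_0→14.5:
  [0→1]: (20.2+17.1)/2 × 1 = 18.65
  [1→2]: (17.1+14.5)/2 × 1 = 15.8
  [2→4]: (14.5+10.4)/2 × 2 = 24.9
  [4→10]: (10.4+3.9)/2 × 6 = 42.9
  [10→11]: (3.9+3.3)/2 × 1 = 3.6
  [11→12.5]: (3.3+2.6)/2 × 1.5 = 4.425
  [12.5→14.5]: (2.6+1.8)/2 × 2 = 4.4
  Sum = 114.675 µg/L·h
Extrapolated tail: C_last / k_e = 1.8 / 0.165 = 10.909
AUC_0→∞ = 114.675 + 10.909 = 125.584 µg/L·h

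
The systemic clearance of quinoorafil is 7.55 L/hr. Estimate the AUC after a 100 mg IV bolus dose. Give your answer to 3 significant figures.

AUC = 13.2 mg/L·hr

AUC_0→∞ = Dose_iv / CL
        = 100 / 7.55 = 13.245 mg/L·hr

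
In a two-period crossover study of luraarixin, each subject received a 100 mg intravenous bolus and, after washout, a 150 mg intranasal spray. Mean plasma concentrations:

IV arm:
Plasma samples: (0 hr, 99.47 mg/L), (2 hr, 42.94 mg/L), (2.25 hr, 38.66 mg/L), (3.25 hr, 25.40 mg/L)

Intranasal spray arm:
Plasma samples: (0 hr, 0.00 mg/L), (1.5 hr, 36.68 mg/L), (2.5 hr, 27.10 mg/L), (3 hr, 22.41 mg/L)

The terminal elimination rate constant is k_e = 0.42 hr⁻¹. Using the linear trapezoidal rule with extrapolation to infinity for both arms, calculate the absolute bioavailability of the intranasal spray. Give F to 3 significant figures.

Trapezoidal AUC_0→3.25 (IV):
  [0→2]: (99.47+42.94)/2 × 2 = 142.41
  [2→2.25]: (42.94+38.66)/2 × 0.25 = 10.2
  [2.25→3.25]: (38.66+25.40)/2 × 1 = 32.03
  Sum = 184.64 mg/L·hr
IV tail: 25.40/0.42 = 60.476; AUC_iv,0→∞ = 184.64 + 60.476 = 245.116 mg/L·hr
Trapezoidal AUC_0→3 (intranasal spray):
  [0→1.5]: (0.00+36.68)/2 × 1.5 = 27.51
  [1.5→2.5]: (36.68+27.10)/2 × 1 = 31.89
  [2.5→3]: (27.10+22.41)/2 × 0.5 = 12.3775
  Sum = 71.7775 mg/L·hr
intranasal spray tail: 22.41/0.42 = 53.357; AUC_ev,0→∞ = 71.7775 + 53.357 = 125.1345 mg/L·hr
F = (AUC_ev/D_ev)/(AUC_iv/D_iv) = (125.1345/150)/(245.116/100) = 0.83423/2.45116 = 0.3403

F = 0.340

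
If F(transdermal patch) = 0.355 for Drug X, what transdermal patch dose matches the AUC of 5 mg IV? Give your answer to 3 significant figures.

For equal systemic exposure: F × D_ev = D_iv
D_ev = D_iv / F = 5 / 0.355 = 14.0845 mg

D_transdermal = 14.1 mg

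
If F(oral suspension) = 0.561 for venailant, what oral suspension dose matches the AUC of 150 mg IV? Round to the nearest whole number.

For equal systemic exposure: F × D_ev = D_iv
D_ev = D_iv / F = 150 / 0.561 = 267.38 mg

D_oral = 267 mg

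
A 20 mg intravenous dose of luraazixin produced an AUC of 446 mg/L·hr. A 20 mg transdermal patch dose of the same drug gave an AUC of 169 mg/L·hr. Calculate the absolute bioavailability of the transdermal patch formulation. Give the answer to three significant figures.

F = 0.379

F = (AUC_ev / D_ev) / (AUC_iv / D_iv)
  = (169/20) / (446/20)
  = 8.45 / 22.3 = 0.3789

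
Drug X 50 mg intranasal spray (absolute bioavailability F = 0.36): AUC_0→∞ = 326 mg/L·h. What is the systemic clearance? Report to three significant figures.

CL = F × Dose / AUC_0→∞
   = 0.36 × 50 / 326 = 0.0552147 L/h

CL = 0.0552 L/h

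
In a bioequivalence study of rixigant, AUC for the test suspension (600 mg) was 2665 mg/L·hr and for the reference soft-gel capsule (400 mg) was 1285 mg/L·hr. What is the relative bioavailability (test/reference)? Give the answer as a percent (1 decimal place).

F_rel = 138.3%

F_rel = (AUC_test/D_test) / (AUC_ref/D_ref)
      = (2665/600) / (1285/400)
      = 4.44167 / 3.2125 = 1.3826 = 138.26%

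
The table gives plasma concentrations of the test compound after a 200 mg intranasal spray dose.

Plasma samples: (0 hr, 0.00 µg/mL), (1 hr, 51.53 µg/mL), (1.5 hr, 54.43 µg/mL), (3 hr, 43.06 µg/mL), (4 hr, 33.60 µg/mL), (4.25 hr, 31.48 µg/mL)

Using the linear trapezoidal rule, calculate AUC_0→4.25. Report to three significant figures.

Trapezoidal AUC_0→4.25:
  [0→1]: (0.00+51.53)/2 × 1 = 25.765
  [1→1.5]: (51.53+54.43)/2 × 0.5 = 26.49
  [1.5→3]: (54.43+43.06)/2 × 1.5 = 73.1175
  [3→4]: (43.06+33.60)/2 × 1 = 38.33
  [4→4.25]: (33.60+31.48)/2 × 0.25 = 8.135
  Sum = 171.8375 µg/mL·hr

AUC = 172 µg/mL·hr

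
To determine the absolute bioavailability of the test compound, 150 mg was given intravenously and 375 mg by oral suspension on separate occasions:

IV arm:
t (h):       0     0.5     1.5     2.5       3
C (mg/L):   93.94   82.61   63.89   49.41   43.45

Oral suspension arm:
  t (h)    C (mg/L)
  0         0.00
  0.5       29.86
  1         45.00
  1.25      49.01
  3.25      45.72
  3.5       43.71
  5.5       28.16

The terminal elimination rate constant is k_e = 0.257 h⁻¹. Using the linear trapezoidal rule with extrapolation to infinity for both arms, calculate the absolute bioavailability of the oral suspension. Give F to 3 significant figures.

F = 0.355

Trapezoidal AUC_0→3 (IV):
  [0→0.5]: (93.94+82.61)/2 × 0.5 = 44.1375
  [0.5→1.5]: (82.61+63.89)/2 × 1 = 73.25
  [1.5→2.5]: (63.89+49.41)/2 × 1 = 56.65
  [2.5→3]: (49.41+43.45)/2 × 0.5 = 23.215
  Sum = 197.2525 mg/L·h
IV tail: 43.45/0.257 = 169.066; AUC_iv,0→∞ = 197.2525 + 169.066 = 366.3185 mg/L·h
Trapezoidal AUC_0→5.5 (oral suspension):
  [0→0.5]: (0.00+29.86)/2 × 0.5 = 7.465
  [0.5→1]: (29.86+45.00)/2 × 0.5 = 18.715
  [1→1.25]: (45.00+49.01)/2 × 0.25 = 11.75125
  [1.25→3.25]: (49.01+45.72)/2 × 2 = 94.73
  [3.25→3.5]: (45.72+43.71)/2 × 0.25 = 11.17875
  [3.5→5.5]: (43.71+28.16)/2 × 2 = 71.87
  Sum = 215.71 mg/L·h
oral suspension tail: 28.16/0.257 = 109.572; AUC_ev,0→∞ = 215.71 + 109.572 = 325.282 mg/L·h
F = (AUC_ev/D_ev)/(AUC_iv/D_iv) = (325.282/375)/(366.3185/150) = 0.867419/2.44212 = 0.3552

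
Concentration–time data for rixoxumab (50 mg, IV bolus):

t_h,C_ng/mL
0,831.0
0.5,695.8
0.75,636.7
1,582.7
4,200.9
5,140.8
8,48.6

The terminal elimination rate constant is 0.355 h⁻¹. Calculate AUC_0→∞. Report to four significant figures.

AUC = 2468 ng/mL·h

Trapezoidal AUC_0→8:
  [0→0.5]: (831.0+695.8)/2 × 0.5 = 381.7
  [0.5→0.75]: (695.8+636.7)/2 × 0.25 = 166.5625
  [0.75→1]: (636.7+582.7)/2 × 0.25 = 152.425
  [1→4]: (582.7+200.9)/2 × 3 = 1175.4
  [4→5]: (200.9+140.8)/2 × 1 = 170.85
  [5→8]: (140.8+48.6)/2 × 3 = 284.1
  Sum = 2331.0375 ng/mL·h
Extrapolated tail: C_last / k_e = 48.6 / 0.355 = 136.901
AUC_0→∞ = 2331.0375 + 136.901 = 2467.9385 ng/mL·h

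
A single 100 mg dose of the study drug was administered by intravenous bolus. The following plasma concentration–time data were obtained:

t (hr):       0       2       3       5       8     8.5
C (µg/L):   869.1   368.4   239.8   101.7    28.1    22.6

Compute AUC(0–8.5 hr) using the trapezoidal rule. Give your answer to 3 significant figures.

AUC = 2090 µg/L·hr

Trapezoidal AUC_0→8.5:
  [0→2]: (869.1+368.4)/2 × 2 = 1237.5
  [2→3]: (368.4+239.8)/2 × 1 = 304.1
  [3→5]: (239.8+101.7)/2 × 2 = 341.5
  [5→8]: (101.7+28.1)/2 × 3 = 194.7
  [8→8.5]: (28.1+22.6)/2 × 0.5 = 12.675
  Sum = 2090.475 µg/L·hr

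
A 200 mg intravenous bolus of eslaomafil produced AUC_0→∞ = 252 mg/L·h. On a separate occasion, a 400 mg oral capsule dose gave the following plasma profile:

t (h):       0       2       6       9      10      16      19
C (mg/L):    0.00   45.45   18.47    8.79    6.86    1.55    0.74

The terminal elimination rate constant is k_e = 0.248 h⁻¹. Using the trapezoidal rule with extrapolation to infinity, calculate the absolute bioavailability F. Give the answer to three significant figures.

Trapezoidal AUC_0→19 (oral capsule):
  [0→2]: (0.00+45.45)/2 × 2 = 45.45
  [2→6]: (45.45+18.47)/2 × 4 = 127.84
  [6→9]: (18.47+8.79)/2 × 3 = 40.89
  [9→10]: (8.79+6.86)/2 × 1 = 7.825
  [10→16]: (6.86+1.55)/2 × 6 = 25.23
  [16→19]: (1.55+0.74)/2 × 3 = 3.435
  Sum = 250.67 mg/L·h
Tail: C_last/k_e = 0.74/0.248 = 2.984
AUC_0→∞ (oral capsule) = 250.67 + 2.984 = 253.654 mg/L·h
F = (AUC_ev/D_ev)/(AUC_iv/D_iv) = (253.654/400)/(252/200) = 0.634135/1.26 = 0.5033

F = 0.503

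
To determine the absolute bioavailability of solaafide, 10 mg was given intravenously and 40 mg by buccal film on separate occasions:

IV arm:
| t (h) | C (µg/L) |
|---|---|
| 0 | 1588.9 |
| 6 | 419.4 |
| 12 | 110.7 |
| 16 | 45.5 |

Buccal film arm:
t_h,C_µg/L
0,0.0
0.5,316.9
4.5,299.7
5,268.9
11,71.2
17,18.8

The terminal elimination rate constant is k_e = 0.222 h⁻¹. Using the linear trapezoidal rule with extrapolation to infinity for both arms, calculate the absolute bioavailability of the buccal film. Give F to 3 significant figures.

F = 0.0870

Trapezoidal AUC_0→16 (IV):
  [0→6]: (1588.9+419.4)/2 × 6 = 6024.9
  [6→12]: (419.4+110.7)/2 × 6 = 1590.3
  [12→16]: (110.7+45.5)/2 × 4 = 312.4
  Sum = 7927.6 µg/L·h
IV tail: 45.5/0.222 = 204.955; AUC_iv,0→∞ = 7927.6 + 204.955 = 8132.555 µg/L·h
Trapezoidal AUC_0→17 (buccal film):
  [0→0.5]: (0.0+316.9)/2 × 0.5 = 79.225
  [0.5→4.5]: (316.9+299.7)/2 × 4 = 1233.2
  [4.5→5]: (299.7+268.9)/2 × 0.5 = 142.15
  [5→11]: (268.9+71.2)/2 × 6 = 1020.3
  [11→17]: (71.2+18.8)/2 × 6 = 270.0
  Sum = 2744.875 µg/L·h
buccal film tail: 18.8/0.222 = 84.685; AUC_ev,0→∞ = 2744.875 + 84.685 = 2829.56 µg/L·h
F = (AUC_ev/D_ev)/(AUC_iv/D_iv) = (2829.56/40)/(8132.555/10) = 70.739/813.2555 = 0.0870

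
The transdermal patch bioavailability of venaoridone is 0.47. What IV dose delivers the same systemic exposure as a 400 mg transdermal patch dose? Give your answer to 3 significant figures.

D_iv = 188 mg

Systemic exposure from an extravascular dose = F × D_ev, so the equivalent IV dose is F × D_ev.
D_iv = F × D_ev = 0.47 × 400 = 188 mg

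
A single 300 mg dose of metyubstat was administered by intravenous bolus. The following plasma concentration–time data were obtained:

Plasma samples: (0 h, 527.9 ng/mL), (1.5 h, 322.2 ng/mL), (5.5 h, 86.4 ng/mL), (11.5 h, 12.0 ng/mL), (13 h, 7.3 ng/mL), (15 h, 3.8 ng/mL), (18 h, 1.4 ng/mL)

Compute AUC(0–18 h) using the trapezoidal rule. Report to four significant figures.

AUC = 1783 ng/mL·h

Trapezoidal AUC_0→18:
  [0→1.5]: (527.9+322.2)/2 × 1.5 = 637.575
  [1.5→5.5]: (322.2+86.4)/2 × 4 = 817.2
  [5.5→11.5]: (86.4+12.0)/2 × 6 = 295.2
  [11.5→13]: (12.0+7.3)/2 × 1.5 = 14.475
  [13→15]: (7.3+3.8)/2 × 2 = 11.1
  [15→18]: (3.8+1.4)/2 × 3 = 7.8
  Sum = 1783.35 ng/mL·h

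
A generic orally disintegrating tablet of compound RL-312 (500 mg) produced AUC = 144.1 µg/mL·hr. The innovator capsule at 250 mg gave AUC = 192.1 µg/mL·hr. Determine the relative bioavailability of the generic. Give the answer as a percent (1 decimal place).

F_rel = (AUC_test/D_test) / (AUC_ref/D_ref)
      = (144.1/500) / (192.1/250)
      = 0.2882 / 0.7684 = 0.3751 = 37.51%

F_rel = 37.5%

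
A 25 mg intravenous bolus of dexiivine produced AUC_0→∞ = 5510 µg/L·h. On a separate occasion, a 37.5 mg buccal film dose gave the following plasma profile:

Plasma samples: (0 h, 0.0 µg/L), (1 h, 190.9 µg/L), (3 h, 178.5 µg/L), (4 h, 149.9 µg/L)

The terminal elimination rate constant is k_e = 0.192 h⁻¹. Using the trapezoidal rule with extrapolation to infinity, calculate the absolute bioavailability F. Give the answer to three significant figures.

Trapezoidal AUC_0→4 (buccal film):
  [0→1]: (0.0+190.9)/2 × 1 = 95.45
  [1→3]: (190.9+178.5)/2 × 2 = 369.4
  [3→4]: (178.5+149.9)/2 × 1 = 164.2
  Sum = 629.05 µg/L·h
Tail: C_last/k_e = 149.9/0.192 = 780.729
AUC_0→∞ (buccal film) = 629.05 + 780.729 = 1409.779 µg/L·h
F = (AUC_ev/D_ev)/(AUC_iv/D_iv) = (1409.779/37.5)/(5510/25) = 37.5941/220.4 = 0.1706

F = 0.171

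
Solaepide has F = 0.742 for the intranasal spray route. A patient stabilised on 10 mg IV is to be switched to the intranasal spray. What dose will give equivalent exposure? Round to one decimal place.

D_intranasal = 13.5 mg

For equal systemic exposure: F × D_ev = D_iv
D_ev = D_iv / F = 10 / 0.742 = 13.4771 mg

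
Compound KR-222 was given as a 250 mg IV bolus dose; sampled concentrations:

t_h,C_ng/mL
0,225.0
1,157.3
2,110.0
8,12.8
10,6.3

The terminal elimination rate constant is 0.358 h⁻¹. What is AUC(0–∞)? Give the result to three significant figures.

Trapezoidal AUC_0→10:
  [0→1]: (225.0+157.3)/2 × 1 = 191.15
  [1→2]: (157.3+110.0)/2 × 1 = 133.65
  [2→8]: (110.0+12.8)/2 × 6 = 368.4
  [8→10]: (12.8+6.3)/2 × 2 = 19.1
  Sum = 712.3 ng/mL·h
Extrapolated tail: C_last / k_e = 6.3 / 0.358 = 17.598
AUC_0→∞ = 712.3 + 17.598 = 729.898 ng/mL·h

AUC = 730 ng/mL·h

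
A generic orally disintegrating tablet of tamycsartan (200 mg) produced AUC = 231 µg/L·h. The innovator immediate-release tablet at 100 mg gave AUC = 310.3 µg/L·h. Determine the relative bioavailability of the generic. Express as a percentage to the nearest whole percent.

F_rel = (AUC_test/D_test) / (AUC_ref/D_ref)
      = (231/200) / (310.3/100)
      = 1.155 / 3.103 = 0.3722 = 37.22%

F_rel = 37%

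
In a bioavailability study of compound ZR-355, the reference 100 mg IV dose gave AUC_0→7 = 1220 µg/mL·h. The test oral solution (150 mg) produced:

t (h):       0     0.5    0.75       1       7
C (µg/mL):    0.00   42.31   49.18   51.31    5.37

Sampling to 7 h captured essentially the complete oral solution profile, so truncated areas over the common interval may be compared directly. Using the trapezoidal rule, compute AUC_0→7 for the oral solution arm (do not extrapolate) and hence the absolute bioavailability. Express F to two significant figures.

Trapezoidal AUC_0→7 (oral solution):
  [0→0.5]: (0.00+42.31)/2 × 0.5 = 10.5775
  [0.5→0.75]: (42.31+49.18)/2 × 0.25 = 11.43625
  [0.75→1]: (49.18+51.31)/2 × 0.25 = 12.56125
  [1→7]: (51.31+5.37)/2 × 6 = 170.04
  Sum = 204.615 µg/mL·h
F = (AUC_ev/D_ev)/(AUC_iv/D_iv) = (204.615/150)/(1220/100) = 1.3641/12.2 = 0.1118

F = 0.11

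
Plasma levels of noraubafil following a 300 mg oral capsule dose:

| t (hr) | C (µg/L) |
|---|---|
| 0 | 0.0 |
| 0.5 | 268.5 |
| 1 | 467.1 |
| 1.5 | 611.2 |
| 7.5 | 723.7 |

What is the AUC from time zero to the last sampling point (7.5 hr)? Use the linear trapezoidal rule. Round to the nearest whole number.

AUC = 4525 µg/L·hr

Trapezoidal AUC_0→7.5:
  [0→0.5]: (0.0+268.5)/2 × 0.5 = 67.125
  [0.5→1]: (268.5+467.1)/2 × 0.5 = 183.9
  [1→1.5]: (467.1+611.2)/2 × 0.5 = 269.575
  [1.5→7.5]: (611.2+723.7)/2 × 6 = 4004.7
  Sum = 4525.3 µg/L·hr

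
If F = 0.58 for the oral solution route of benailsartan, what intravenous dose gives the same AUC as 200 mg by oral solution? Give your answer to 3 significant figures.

D_iv = 116 mg

Systemic exposure from an extravascular dose = F × D_ev, so the equivalent IV dose is F × D_ev.
D_iv = F × D_ev = 0.58 × 200 = 116 mg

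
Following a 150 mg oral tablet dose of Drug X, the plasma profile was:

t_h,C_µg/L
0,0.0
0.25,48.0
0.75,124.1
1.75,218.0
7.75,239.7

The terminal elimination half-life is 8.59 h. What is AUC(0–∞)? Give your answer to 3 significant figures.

Trapezoidal AUC_0→7.75:
  [0→0.25]: (0.0+48.0)/2 × 0.25 = 6.0
  [0.25→0.75]: (48.0+124.1)/2 × 0.5 = 43.025
  [0.75→1.75]: (124.1+218.0)/2 × 1 = 171.05
  [1.75→7.75]: (218.0+239.7)/2 × 6 = 1373.1
  Sum = 1593.175 µg/L·h
k_e = ln2 / t½ = 0.693147 / 8.59 = 0.0807 h^-1
Extrapolated tail: C_last / k_e = 239.7 / 0.0807 = 2970.260
AUC_0→∞ = 1593.175 + 2970.260 = 4563.435 µg/L·h

AUC = 4560 µg/L·h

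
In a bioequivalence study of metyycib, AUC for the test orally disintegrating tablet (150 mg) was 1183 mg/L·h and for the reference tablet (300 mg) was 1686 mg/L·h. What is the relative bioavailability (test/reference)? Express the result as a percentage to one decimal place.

F_rel = (AUC_test/D_test) / (AUC_ref/D_ref)
      = (1183/150) / (1686/300)
      = 7.88667 / 5.62 = 1.4033 = 140.33%

F_rel = 140.3%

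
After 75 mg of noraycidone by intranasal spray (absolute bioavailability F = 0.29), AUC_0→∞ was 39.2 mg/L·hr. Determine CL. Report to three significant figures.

CL = 0.555 L/hr

CL = F × Dose / AUC_0→∞
   = 0.29 × 75 / 39.2 = 0.554847 L/hr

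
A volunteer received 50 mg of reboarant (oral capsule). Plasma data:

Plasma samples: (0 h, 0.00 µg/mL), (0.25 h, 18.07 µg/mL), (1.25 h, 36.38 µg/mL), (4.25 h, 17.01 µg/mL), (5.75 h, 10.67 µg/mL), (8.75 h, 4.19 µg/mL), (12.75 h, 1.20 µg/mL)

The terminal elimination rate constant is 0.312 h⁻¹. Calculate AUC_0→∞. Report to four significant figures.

Trapezoidal AUC_0→12.75:
  [0→0.25]: (0.00+18.07)/2 × 0.25 = 2.25875
  [0.25→1.25]: (18.07+36.38)/2 × 1 = 27.225
  [1.25→4.25]: (36.38+17.01)/2 × 3 = 80.085
  [4.25→5.75]: (17.01+10.67)/2 × 1.5 = 20.76
  [5.75→8.75]: (10.67+4.19)/2 × 3 = 22.29
  [8.75→12.75]: (4.19+1.20)/2 × 4 = 10.78
  Sum = 163.39875 µg/mL·h
Extrapolated tail: C_last / k_e = 1.20 / 0.312 = 3.846
AUC_0→∞ = 163.39875 + 3.846 = 167.24475 µg/mL·h

AUC = 167.2 µg/mL·h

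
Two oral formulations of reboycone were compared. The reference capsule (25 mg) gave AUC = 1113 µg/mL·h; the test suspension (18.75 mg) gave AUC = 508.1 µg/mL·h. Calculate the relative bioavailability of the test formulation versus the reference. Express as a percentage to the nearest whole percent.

F_rel = (AUC_test/D_test) / (AUC_ref/D_ref)
      = (508.1/18.75) / (1113/25)
      = 27.0987 / 44.52 = 0.6087 = 60.87%

F_rel = 61%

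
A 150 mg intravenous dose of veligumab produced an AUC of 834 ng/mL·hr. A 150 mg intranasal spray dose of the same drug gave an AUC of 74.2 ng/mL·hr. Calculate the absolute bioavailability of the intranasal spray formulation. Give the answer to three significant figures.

F = 0.0890

F = (AUC_ev / D_ev) / (AUC_iv / D_iv)
  = (74.2/150) / (834/150)
  = 0.494667 / 5.56 = 0.0890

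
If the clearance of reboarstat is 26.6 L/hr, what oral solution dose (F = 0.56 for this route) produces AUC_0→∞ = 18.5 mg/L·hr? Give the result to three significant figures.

Dose = 879 mg

Dose = CL × AUC_0→∞ / F
     = 26.6 × 18.5 / 0.56 = 878.75 mg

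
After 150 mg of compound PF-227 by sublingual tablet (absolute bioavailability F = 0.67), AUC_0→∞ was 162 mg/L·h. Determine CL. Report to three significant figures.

CL = 0.620 L/h

CL = F × Dose / AUC_0→∞
   = 0.67 × 150 / 162 = 0.62037 L/h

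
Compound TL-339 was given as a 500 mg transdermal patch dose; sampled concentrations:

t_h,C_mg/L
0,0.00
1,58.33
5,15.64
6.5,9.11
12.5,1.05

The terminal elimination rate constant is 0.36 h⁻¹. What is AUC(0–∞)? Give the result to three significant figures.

AUC = 229 mg/L·h

Trapezoidal AUC_0→12.5:
  [0→1]: (0.00+58.33)/2 × 1 = 29.165
  [1→5]: (58.33+15.64)/2 × 4 = 147.94
  [5→6.5]: (15.64+9.11)/2 × 1.5 = 18.5625
  [6.5→12.5]: (9.11+1.05)/2 × 6 = 30.48
  Sum = 226.1475 mg/L·h
Extrapolated tail: C_last / k_e = 1.05 / 0.36 = 2.917
AUC_0→∞ = 226.1475 + 2.917 = 229.0645 mg/L·h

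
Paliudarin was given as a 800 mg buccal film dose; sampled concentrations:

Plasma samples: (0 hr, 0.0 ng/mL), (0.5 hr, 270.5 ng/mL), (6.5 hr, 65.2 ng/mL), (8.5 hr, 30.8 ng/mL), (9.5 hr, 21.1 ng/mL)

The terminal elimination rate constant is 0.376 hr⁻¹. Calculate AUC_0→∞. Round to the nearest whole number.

Trapezoidal AUC_0→9.5:
  [0→0.5]: (0.0+270.5)/2 × 0.5 = 67.625
  [0.5→6.5]: (270.5+65.2)/2 × 6 = 1007.1
  [6.5→8.5]: (65.2+30.8)/2 × 2 = 96.0
  [8.5→9.5]: (30.8+21.1)/2 × 1 = 25.95
  Sum = 1196.675 ng/mL·hr
Extrapolated tail: C_last / k_e = 21.1 / 0.376 = 56.117
AUC_0→∞ = 1196.675 + 56.117 = 1252.792 ng/mL·hr

AUC = 1253 ng/mL·hr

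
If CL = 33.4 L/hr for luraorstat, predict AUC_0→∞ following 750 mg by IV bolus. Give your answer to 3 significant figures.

AUC = 22.5 mg/L·hr

AUC_0→∞ = Dose_iv / CL
        = 750 / 33.4 = 22.4551 mg/L·hr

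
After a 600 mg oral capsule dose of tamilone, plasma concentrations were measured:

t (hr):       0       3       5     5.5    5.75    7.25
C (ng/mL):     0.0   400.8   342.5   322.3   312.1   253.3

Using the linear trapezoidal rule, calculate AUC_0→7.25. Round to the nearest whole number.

Trapezoidal AUC_0→7.25:
  [0→3]: (0.0+400.8)/2 × 3 = 601.2
  [3→5]: (400.8+342.5)/2 × 2 = 743.3
  [5→5.5]: (342.5+322.3)/2 × 0.5 = 166.2
  [5.5→5.75]: (322.3+312.1)/2 × 0.25 = 79.3
  [5.75→7.25]: (312.1+253.3)/2 × 1.5 = 424.05
  Sum = 2014.05 ng/mL·hr

AUC = 2014 ng/mL·hr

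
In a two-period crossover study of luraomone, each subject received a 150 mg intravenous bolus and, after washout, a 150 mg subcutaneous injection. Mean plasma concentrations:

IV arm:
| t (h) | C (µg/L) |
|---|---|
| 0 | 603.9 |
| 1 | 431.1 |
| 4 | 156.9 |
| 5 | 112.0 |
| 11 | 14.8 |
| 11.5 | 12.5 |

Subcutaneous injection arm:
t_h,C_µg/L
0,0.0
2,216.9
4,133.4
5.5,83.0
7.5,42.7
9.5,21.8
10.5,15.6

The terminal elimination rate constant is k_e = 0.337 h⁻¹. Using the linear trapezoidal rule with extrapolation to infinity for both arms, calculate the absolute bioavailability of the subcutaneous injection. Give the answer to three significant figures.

F = 0.503

Trapezoidal AUC_0→11.5 (IV):
  [0→1]: (603.9+431.1)/2 × 1 = 517.5
  [1→4]: (431.1+156.9)/2 × 3 = 882.0
  [4→5]: (156.9+112.0)/2 × 1 = 134.45
  [5→11]: (112.0+14.8)/2 × 6 = 380.4
  [11→11.5]: (14.8+12.5)/2 × 0.5 = 6.825
  Sum = 1921.175 µg/L·h
IV tail: 12.5/0.337 = 37.092; AUC_iv,0→∞ = 1921.175 + 37.092 = 1958.267 µg/L·h
Trapezoidal AUC_0→10.5 (subcutaneous injection):
  [0→2]: (0.0+216.9)/2 × 2 = 216.9
  [2→4]: (216.9+133.4)/2 × 2 = 350.3
  [4→5.5]: (133.4+83.0)/2 × 1.5 = 162.3
  [5.5→7.5]: (83.0+42.7)/2 × 2 = 125.7
  [7.5→9.5]: (42.7+21.8)/2 × 2 = 64.5
  [9.5→10.5]: (21.8+15.6)/2 × 1 = 18.7
  Sum = 938.4 µg/L·h
subcutaneous injection tail: 15.6/0.337 = 46.291; AUC_ev,0→∞ = 938.4 + 46.291 = 984.691 µg/L·h
F = (AUC_ev/D_ev)/(AUC_iv/D_iv) = (984.691/150)/(1958.267/150) = 6.56461/13.0551 = 0.5028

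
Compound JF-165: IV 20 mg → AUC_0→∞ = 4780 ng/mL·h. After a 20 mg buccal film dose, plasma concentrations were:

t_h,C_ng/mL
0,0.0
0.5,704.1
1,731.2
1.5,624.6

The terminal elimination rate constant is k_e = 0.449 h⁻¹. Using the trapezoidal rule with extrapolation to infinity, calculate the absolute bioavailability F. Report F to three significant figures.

Trapezoidal AUC_0→1.5 (buccal film):
  [0→0.5]: (0.0+704.1)/2 × 0.5 = 176.025
  [0.5→1]: (704.1+731.2)/2 × 0.5 = 358.825
  [1→1.5]: (731.2+624.6)/2 × 0.5 = 338.95
  Sum = 873.8 ng/mL·h
Tail: C_last/k_e = 624.6/0.449 = 1391.091
AUC_0→∞ (buccal film) = 873.8 + 1391.091 = 2264.891 ng/mL·h
F = (AUC_ev/D_ev)/(AUC_iv/D_iv) = (2264.891/20)/(4780/20) = 113.24455/239 = 0.4738

F = 0.474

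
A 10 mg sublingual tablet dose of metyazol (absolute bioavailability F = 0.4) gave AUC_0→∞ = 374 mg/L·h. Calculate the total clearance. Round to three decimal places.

CL = F × Dose / AUC_0→∞
   = 0.4 × 10 / 374 = 0.0106952 L/h

CL = 0.011 L/h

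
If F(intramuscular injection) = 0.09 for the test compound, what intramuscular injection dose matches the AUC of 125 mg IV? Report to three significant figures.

D_intramuscular = 1390 mg

For equal systemic exposure: F × D_ev = D_iv
D_ev = D_iv / F = 125 / 0.09 = 1388.89 mg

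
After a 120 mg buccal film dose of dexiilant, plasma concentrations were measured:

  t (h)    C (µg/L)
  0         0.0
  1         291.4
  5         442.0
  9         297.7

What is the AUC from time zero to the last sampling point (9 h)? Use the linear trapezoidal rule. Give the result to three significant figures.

AUC = 3090 µg/L·h

Trapezoidal AUC_0→9:
  [0→1]: (0.0+291.4)/2 × 1 = 145.7
  [1→5]: (291.4+442.0)/2 × 4 = 1466.8
  [5→9]: (442.0+297.7)/2 × 4 = 1479.4
  Sum = 3091.9 µg/L·h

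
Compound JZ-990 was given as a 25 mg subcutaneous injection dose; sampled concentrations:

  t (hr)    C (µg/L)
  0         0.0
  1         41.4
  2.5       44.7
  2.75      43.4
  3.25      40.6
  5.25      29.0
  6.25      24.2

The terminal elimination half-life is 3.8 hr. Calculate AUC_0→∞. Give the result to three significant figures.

Trapezoidal AUC_0→6.25:
  [0→1]: (0.0+41.4)/2 × 1 = 20.7
  [1→2.5]: (41.4+44.7)/2 × 1.5 = 64.575
  [2.5→2.75]: (44.7+43.4)/2 × 0.25 = 11.0125
  [2.75→3.25]: (43.4+40.6)/2 × 0.5 = 21.0
  [3.25→5.25]: (40.6+29.0)/2 × 2 = 69.6
  [5.25→6.25]: (29.0+24.2)/2 × 1 = 26.6
  Sum = 213.4875 µg/L·hr
k_e = ln2 / t½ = 0.693147 / 3.8 = 0.1824 hr^-1
Extrapolated tail: C_last / k_e = 24.2 / 0.1824 = 132.675
AUC_0→∞ = 213.4875 + 132.675 = 346.1625 µg/L·hr

AUC = 346 µg/L·hr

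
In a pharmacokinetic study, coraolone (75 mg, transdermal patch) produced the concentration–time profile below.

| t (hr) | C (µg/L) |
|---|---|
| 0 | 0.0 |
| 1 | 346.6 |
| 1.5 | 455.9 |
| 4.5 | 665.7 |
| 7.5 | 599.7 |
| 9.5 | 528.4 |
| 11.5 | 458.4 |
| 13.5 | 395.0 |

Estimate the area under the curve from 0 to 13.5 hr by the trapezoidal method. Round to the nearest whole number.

Trapezoidal AUC_0→13.5:
  [0→1]: (0.0+346.6)/2 × 1 = 173.3
  [1→1.5]: (346.6+455.9)/2 × 0.5 = 200.625
  [1.5→4.5]: (455.9+665.7)/2 × 3 = 1682.4
  [4.5→7.5]: (665.7+599.7)/2 × 3 = 1898.1
  [7.5→9.5]: (599.7+528.4)/2 × 2 = 1128.1
  [9.5→11.5]: (528.4+458.4)/2 × 2 = 986.8
  [11.5→13.5]: (458.4+395.0)/2 × 2 = 853.4
  Sum = 6922.725 µg/L·hr

AUC = 6923 µg/L·hr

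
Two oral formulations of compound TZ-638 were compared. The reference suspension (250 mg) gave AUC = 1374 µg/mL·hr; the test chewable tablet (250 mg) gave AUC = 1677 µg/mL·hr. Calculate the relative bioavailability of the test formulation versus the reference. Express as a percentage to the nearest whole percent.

F_rel = 122%

F_rel = (AUC_test/D_test) / (AUC_ref/D_ref)
      = (1677/250) / (1374/250)
      = 6.708 / 5.496 = 1.2205 = 122.05%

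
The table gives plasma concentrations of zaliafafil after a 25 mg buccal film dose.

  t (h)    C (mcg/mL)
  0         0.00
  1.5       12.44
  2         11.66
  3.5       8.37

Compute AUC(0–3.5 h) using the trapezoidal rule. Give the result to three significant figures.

Trapezoidal AUC_0→3.5:
  [0→1.5]: (0.00+12.44)/2 × 1.5 = 9.33
  [1.5→2]: (12.44+11.66)/2 × 0.5 = 6.025
  [2→3.5]: (11.66+8.37)/2 × 1.5 = 15.0225
  Sum = 30.3775 mcg/mL·h

AUC = 30.4 mcg/mL·h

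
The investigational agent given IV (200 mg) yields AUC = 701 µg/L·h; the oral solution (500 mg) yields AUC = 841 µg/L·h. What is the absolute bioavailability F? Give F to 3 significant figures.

F = 0.480

F = (AUC_ev / D_ev) / (AUC_iv / D_iv)
  = (841/500) / (701/200)
  = 1.682 / 3.505 = 0.4799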